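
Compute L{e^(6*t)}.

L{e^(6t)} = 1/(s - 6).

1/(s - 6)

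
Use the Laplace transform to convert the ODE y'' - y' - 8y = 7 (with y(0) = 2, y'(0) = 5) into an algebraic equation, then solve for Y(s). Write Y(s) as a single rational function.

Take the Laplace transform of both sides.
The derivative rules (L{y''} = s^2 Y - s·y(0) - y'(0) and L{y'} = sY - y(0), with y(0) = 2, y'(0) = 5) turn the left side into (s^2 - s - 8)Y - (2*s + 3).
The right side is L{7} = 7/s.
So (s^2 - s - 8)Y = 7/s + (2*s + 3).
Solve for Y(s) and write it as one ratio of polynomials.

Y(s) = (2*s^2 + 3*s + 7)/(s^3 - s^2 - 8*s)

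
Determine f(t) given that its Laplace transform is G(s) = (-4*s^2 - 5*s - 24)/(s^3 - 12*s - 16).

f(t) = 5*t*exp(-2*t) - 3*exp(4*t) - exp(-2*t)

Factor the denominator: s^3 - 12*s - 16 = (s - 4)*(s + 2)^2.
Partial fraction decomposition gives [-1/(s + 2)] + [5/(s + 2)^2] + [-3/(s - 4)].
Invert each term: -1/(s + 2) ↔ -e^(-2t); 5/(s + 2)^2 ↔ 5t·e^(-2t); -3/(s - 4) ↔ -3e^(4t).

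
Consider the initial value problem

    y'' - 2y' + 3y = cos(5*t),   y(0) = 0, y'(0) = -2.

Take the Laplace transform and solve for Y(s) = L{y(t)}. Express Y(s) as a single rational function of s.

Y(s) = (-2*s^2 + s - 50)/(s^4 - 2*s^3 + 28*s^2 - 50*s + 75)

Transform both sides with L{·}.
With L{y''} = s^2 Y - s·y(0) - y'(0) and L{y'} = sY - y(0), with y(0) = 0, y'(0) = -2: the LHS transforms to (s^2 - 2*s + 3)Y - (-2).
The right side is L{cos(5*t)} = s/(s^2 + 25).
So (s^2 - 2*s + 3)Y = s/(s^2 + 25) + (-2).
Divide through and combine into a single rational function.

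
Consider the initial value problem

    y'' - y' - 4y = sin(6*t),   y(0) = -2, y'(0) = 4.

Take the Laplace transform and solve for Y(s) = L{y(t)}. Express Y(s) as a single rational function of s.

Y(s) = (-2*s^3 + 6*s^2 - 72*s + 222)/(s^4 - s^3 + 32*s^2 - 36*s - 144)

Apply the Laplace transform to the equation.
Using L{y''} = s^2 Y - s·y(0) - y'(0) and L{y'} = sY - y(0), with y(0) = -2, y'(0) = 4, the left side becomes (s^2 - s - 4)Y - (-2*s + 6).
The right side is L{sin(6*t)} = 6/(s^2 + 36).
So (s^2 - s - 4)Y = 6/(s^2 + 36) + (-2*s + 6).
Isolate Y and clear denominators.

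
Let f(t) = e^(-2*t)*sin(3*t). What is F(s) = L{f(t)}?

F(s) = 3/((s + 2)^2 + 9)

L{sin(3t)} = 3/(s^2 + 9).
By the first shifting theorem, multiplying by e^(-2t) replaces s with s + 2.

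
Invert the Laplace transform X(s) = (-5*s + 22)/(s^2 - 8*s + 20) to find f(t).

Complete the square in the denominator: s^2 - 8*s + 20 = (s - 4)^2 + 2^2.
Split the numerator to match: -5*s + 22 = -5·(s - 4) + 1·2.
Invert each term: -5·(s - 4)/((s - 4)^2 + 4) ↔ -5e^(4t)cos(2t); 1·2/((s - 4)^2 + 4) ↔ e^(4t)sin(2t).

f(t) = exp(4*t)*sin(2*t) - 5*exp(4*t)*cos(2*t)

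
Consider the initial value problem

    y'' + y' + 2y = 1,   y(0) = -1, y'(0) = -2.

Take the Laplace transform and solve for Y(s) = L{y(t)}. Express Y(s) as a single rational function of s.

Y(s) = (-s^2 - 3*s + 1)/(s^3 + s^2 + 2*s)

Apply the Laplace transform to the equation.
The derivative rules (L{y''} = s^2 Y - s·y(0) - y'(0) and L{y'} = sY - y(0), with y(0) = -1, y'(0) = -2) turn the left side into (s^2 + s + 2)Y - (-s - 3).
The right side is L{1} = 1/s.
So (s^2 + s + 2)Y = 1/s + (-s - 3).
Solve for Y(s) and write it as one ratio of polynomials.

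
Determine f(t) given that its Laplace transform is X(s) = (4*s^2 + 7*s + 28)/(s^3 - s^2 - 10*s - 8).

Factor the denominator: s^3 - s^2 - 10*s - 8 = (s - 4)*(s + 1)*(s + 2).
Partial fraction decomposition gives [4/(s - 4)] + [5/(s + 2)] + [-5/(s + 1)].
Invert each term: 4/(s - 4) ↔ 4e^(4t); 5/(s + 2) ↔ 5e^(-2t); -5/(s + 1) ↔ -5e^(-t).

f(t) = 4*exp(4*t) - 5*exp(-t) + 5*exp(-2*t)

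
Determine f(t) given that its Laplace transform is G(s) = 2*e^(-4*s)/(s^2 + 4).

f(t) = Heaviside(t - 4)*(sin(2*t - 8))

The factor e^(-4s) signals a time shift by c = 4 (second shifting theorem).
L{sin(2t)} = 2/(s^2 + 4), so L^-1{2/(s^2 + 4)} = sin(2*t).
Hence the inverse is u(t - 4) times that function evaluated at t - 4.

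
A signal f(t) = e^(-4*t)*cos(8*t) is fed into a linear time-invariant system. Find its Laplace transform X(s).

L{cos(8t)} = s/(s^2 + 64).
By the first shifting theorem, multiplying by e^(-4t) replaces s with s + 4.

X(s) = (s + 4)/((s + 4)^2 + 64)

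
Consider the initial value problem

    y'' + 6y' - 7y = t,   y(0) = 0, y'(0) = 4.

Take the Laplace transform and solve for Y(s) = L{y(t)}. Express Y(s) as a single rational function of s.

Laplace-transform each side.
With L{y''} = s^2 Y - s·y(0) - y'(0) and L{y'} = sY - y(0), with y(0) = 0, y'(0) = 4: the LHS transforms to (s^2 + 6*s - 7)Y - (4).
The right side is L{t} = s^(-2).
So (s^2 + 6*s - 7)Y = s^(-2) + (4).
Solve for Y(s) and write it as one ratio of polynomials.

Y(s) = (4*s^2 + 1)/(s^4 + 6*s^3 - 7*s^2)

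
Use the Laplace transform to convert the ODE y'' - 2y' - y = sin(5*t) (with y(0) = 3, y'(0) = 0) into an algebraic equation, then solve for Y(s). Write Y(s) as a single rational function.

Y(s) = (3*s^3 - 6*s^2 + 75*s - 145)/(s^4 - 2*s^3 + 24*s^2 - 50*s - 25)

Take the Laplace transform of both sides.
The derivative rules (L{y''} = s^2 Y - s·y(0) - y'(0) and L{y'} = sY - y(0), with y(0) = 3, y'(0) = 0) turn the left side into (s^2 - 2*s - 1)Y - (3*s - 6).
The right side is L{sin(5*t)} = 5/(s^2 + 25).
So (s^2 - 2*s - 1)Y = 5/(s^2 + 25) + (3*s - 6).
Divide through and combine into a single rational function.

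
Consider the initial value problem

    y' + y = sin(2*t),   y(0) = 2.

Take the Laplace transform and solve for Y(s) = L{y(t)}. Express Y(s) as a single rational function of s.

Laplace-transform each side.
Using L{y'} = sY - y(0) = sY - 2, the left side becomes (s + 1)Y - (2).
The right side is L{sin(2*t)} = 2/(s^2 + 4).
So (s + 1)Y = 2/(s^2 + 4) + (2).
Divide through and combine into a single rational function.

Y(s) = (2*s^2 + 10)/(s^3 + s^2 + 4*s + 4)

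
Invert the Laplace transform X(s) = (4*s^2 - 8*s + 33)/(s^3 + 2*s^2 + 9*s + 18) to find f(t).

Factor the denominator: s^3 + 2*s^2 + 9*s + 18 = (s + 2)*(s^2 + 9).
Partial fraction decomposition gives [5/(s + 2)] + [-s/(s^2 + 9)] + [-6/(s^2 + 9)].
Invert each term: 5/(s + 2) ↔ 5e^(-2t); -1·s/(s^2 + 9) ↔ -cos(3t); -2·3/(s^2 + 9) ↔ -2sin(3t).

f(t) = -2*sin(3*t) - cos(3*t) + 5*exp(-2*t)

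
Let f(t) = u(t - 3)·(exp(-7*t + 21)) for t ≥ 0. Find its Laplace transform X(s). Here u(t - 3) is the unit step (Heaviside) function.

X(s) = exp(-3*s)/(s + 7)

By the second shifting theorem, L{u(t - c)·g(t - c)} = e^(-cs)·G(s) with c = 3 and G(s) = L{g(t)}.
L{e^(-7t)} = 1/(s + 7).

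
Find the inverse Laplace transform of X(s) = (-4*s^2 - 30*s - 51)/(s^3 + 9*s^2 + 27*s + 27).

3*t^2*exp(-3*t)/2 - 6*t*exp(-3*t) - 4*exp(-3*t)

Factor the denominator: s^3 + 9*s^2 + 27*s + 27 = (s + 3)^3.
Partial fraction decomposition gives [-4/(s + 3)] + [-6/(s + 3)^2] + [3/(s + 3)^3].
Invert each term: -4/(s + 3) ↔ -4e^(-3t); -6/(s + 3)^2 ↔ -6t·e^(-3t); 3/(s + 3)^3 ↔ (3/2)t^2·e^(-3t).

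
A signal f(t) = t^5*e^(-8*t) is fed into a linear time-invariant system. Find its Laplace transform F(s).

F(s) = 120/(s + 8)^6

L{t^5} = 5!/s^6 = 120/s^6.
By the first shifting theorem, multiplying by e^(-8t) replaces s with s + 8.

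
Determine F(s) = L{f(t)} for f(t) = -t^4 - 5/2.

F(s) = -5/(2*s) - 24/s^5

By linearity of the Laplace transform, transform each term separately.
(-1)·[L{t^4} = 4!/s^5 = 24/s^5]; L{-5/2} = (-5/2)/s.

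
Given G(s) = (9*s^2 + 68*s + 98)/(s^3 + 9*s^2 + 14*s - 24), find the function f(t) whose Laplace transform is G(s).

f(t) = 5*exp(t) + 3*exp(-4*t) + exp(-6*t)

Factor the denominator: s^3 + 9*s^2 + 14*s - 24 = (s - 1)*(s + 4)*(s + 6).
Partial fraction decomposition gives [5/(s - 1)] + [1/(s + 6)] + [3/(s + 4)].
Invert each term: 5/(s - 1) ↔ 5e^(t); 1/(s + 6) ↔ e^(-6t); 3/(s + 4) ↔ 3e^(-4t).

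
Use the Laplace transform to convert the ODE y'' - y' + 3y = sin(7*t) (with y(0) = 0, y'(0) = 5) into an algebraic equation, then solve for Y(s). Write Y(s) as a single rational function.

Take the Laplace transform of both sides.
With L{y''} = s^2 Y - s·y(0) - y'(0) and L{y'} = sY - y(0), with y(0) = 0, y'(0) = 5: the LHS transforms to (s^2 - s + 3)Y - (5).
The right side is L{sin(7*t)} = 7/(s^2 + 49).
So (s^2 - s + 3)Y = 7/(s^2 + 49) + (5).
Solve for Y(s) and write it as one ratio of polynomials.

Y(s) = (5*s^2 + 252)/(s^4 - s^3 + 52*s^2 - 49*s + 147)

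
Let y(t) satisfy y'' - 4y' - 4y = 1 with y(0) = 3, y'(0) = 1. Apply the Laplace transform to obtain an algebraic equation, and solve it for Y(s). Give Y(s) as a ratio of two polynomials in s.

Y(s) = (3*s^2 - 11*s + 1)/(s^3 - 4*s^2 - 4*s)

Laplace-transform each side.
The derivative rules (L{y''} = s^2 Y - s·y(0) - y'(0) and L{y'} = sY - y(0), with y(0) = 3, y'(0) = 1) turn the left side into (s^2 - 4*s - 4)Y - (3*s - 11).
The right side is L{1} = 1/s.
So (s^2 - 4*s - 4)Y = 1/s + (3*s - 11).
Divide through and combine into a single rational function.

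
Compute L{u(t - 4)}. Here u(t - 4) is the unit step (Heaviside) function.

By the second shifting theorem, L{u(t - c)·g(t - c)} = e^(-cs)·G(s) with c = 4 and G(s) = L{g(t)}.
L{1} = 1/s.

exp(-4*s)/s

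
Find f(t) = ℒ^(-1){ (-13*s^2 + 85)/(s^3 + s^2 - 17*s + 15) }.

f(t) = -2*exp(3*t) - 6*exp(t) - 5*exp(-5*t)

Factor the denominator: s^3 + s^2 - 17*s + 15 = (s - 3)*(s - 1)*(s + 5).
Partial fraction decomposition gives [-2/(s - 3)] + [-5/(s + 5)] + [-6/(s - 1)].
Invert each term: -2/(s - 3) ↔ -2e^(3t); -5/(s + 5) ↔ -5e^(-5t); -6/(s - 1) ↔ -6e^(t).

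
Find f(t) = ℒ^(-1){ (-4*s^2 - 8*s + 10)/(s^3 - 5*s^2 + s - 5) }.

Factor the denominator: s^3 - 5*s^2 + s - 5 = (s - 5)*(s^2 + 1).
Partial fraction decomposition gives [-5/(s - 5)] + [s/(s^2 + 1)] + [-3/(s^2 + 1)].
Invert each term: -5/(s - 5) ↔ -5e^(5t); 1·s/(s^2 + 1) ↔ cos(t); -3·1/(s^2 + 1) ↔ -3sin(t).

f(t) = -5*exp(5*t) - 3*sin(t) + cos(t)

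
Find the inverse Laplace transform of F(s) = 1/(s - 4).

exp(4*t)

Since L{e^(4t)} = 1/(s - 4), the inverse is e^(4*t).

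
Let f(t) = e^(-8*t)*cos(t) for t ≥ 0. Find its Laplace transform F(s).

F(s) = (s + 8)/((s + 8)^2 + 1)

L{cos(t)} = s/(s^2 + 1).
By the first shifting theorem, multiplying by e^(-8t) replaces s with s + 8.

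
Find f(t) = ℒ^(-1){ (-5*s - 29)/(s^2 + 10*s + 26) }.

Complete the square in the denominator: s^2 + 10*s + 26 = (s + 5)^2 + 1^2.
Split the numerator to match: -5*s - 29 = -5·(s + 5) - 4·1.
Invert each term: -5·(s + 5)/((s + 5)^2 + 1) ↔ -5e^(-5t)cos(t); -4·1/((s + 5)^2 + 1) ↔ -4e^(-5t)sin(t).

f(t) = -4*exp(-5*t)*sin(t) - 5*exp(-5*t)*cos(t)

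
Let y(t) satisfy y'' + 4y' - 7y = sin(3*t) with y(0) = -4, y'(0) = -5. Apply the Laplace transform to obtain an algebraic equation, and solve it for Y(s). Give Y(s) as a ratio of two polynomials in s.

Y(s) = (-4*s^3 - 21*s^2 - 36*s - 186)/(s^4 + 4*s^3 + 2*s^2 + 36*s - 63)

Transform both sides with L{·}.
Using L{y''} = s^2 Y - s·y(0) - y'(0) and L{y'} = sY - y(0), with y(0) = -4, y'(0) = -5, the left side becomes (s^2 + 4*s - 7)Y - (-4*s - 21).
The right side is L{sin(3*t)} = 3/(s^2 + 9).
So (s^2 + 4*s - 7)Y = 3/(s^2 + 9) + (-4*s - 21).
Isolate Y and clear denominators.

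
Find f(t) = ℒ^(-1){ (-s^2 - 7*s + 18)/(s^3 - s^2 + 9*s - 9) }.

f(t) = exp(t) - 3*sin(3*t) - 2*cos(3*t)

Factor the denominator: s^3 - s^2 + 9*s - 9 = (s - 1)*(s^2 + 9).
Partial fraction decomposition gives [1/(s - 1)] + [-2*s/(s^2 + 9)] + [-9/(s^2 + 9)].
Invert each term: 1/(s - 1) ↔ e^(t); -2·s/(s^2 + 9) ↔ -2cos(3t); -3·3/(s^2 + 9) ↔ -3sin(3t).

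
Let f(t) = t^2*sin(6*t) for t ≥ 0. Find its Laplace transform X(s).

X(s) = 36*(s^2 - 12)/(s^2 + 36)^3

L{sin(6t)} = 6/(s^2 + 36).
Then apply L{t^2·g(t)} = (-1)^2 d^2/ds^2[G(s)] with G(s) = 6/(s^2 + 36):
differentiating 2 times and applying the sign gives 36*(s^2 - 12)/(s^2 + 36)^3.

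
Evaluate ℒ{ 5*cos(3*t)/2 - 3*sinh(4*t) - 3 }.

The transform is linear, so treat each term independently.
(5/2)·[L{cos(3t)} = s/(s^2 + 9)]; (-3)·[L{sinh(4t)} = 4/(s^2 - 16)]; L{-3} = -3/s.

5*s/(2*(s^2 + 9)) - 12/(s^2 - 16) - 3/s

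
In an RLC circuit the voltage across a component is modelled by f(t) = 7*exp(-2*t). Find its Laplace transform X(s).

X(s) = 7/(s + 2)

L{7} = 7/s.
By the first shifting theorem, multiplying by e^(-2t) replaces s with s + 2.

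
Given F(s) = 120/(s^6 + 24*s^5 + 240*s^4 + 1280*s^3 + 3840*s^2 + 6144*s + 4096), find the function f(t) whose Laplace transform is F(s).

f(t) = t^5*exp(-4*t)

Rewrite the denominator: s^6 + 24*s^5 + 240*s^4 + 1280*s^3 + 3840*s^2 + 6144*s + 4096 = (s + 4)^6.
The form in (s + 4) signals a first-shifting-theorem factor e^(-4t).
Since L{t^5} = 5!/s^6 = 120/s^6, the inverse is t^5*e^(-4*t).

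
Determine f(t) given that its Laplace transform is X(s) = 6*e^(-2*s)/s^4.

The factor e^(-2s) signals a time shift by c = 2 (second shifting theorem).
L{t^3} = 3!/s^4 = 6/s^4, so L^-1{6/s^4} = t^3.
Hence the inverse is u(t - 2) times that function evaluated at t - 2.

f(t) = Heaviside(t - 2)*((t - 2)^3)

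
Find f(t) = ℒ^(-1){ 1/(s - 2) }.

Since L{e^(2t)} = 1/(s - 2), the inverse is exp(2*t).

f(t) = exp(2*t)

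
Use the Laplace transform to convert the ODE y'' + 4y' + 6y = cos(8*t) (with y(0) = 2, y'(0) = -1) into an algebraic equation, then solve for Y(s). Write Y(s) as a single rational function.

Apply the Laplace transform to the equation.
With L{y''} = s^2 Y - s·y(0) - y'(0) and L{y'} = sY - y(0), with y(0) = 2, y'(0) = -1: the LHS transforms to (s^2 + 4*s + 6)Y - (2*s + 7).
The right side is L{cos(8*t)} = s/(s^2 + 64).
So (s^2 + 4*s + 6)Y = s/(s^2 + 64) + (2*s + 7).
Isolate Y and clear denominators.

Y(s) = (2*s^3 + 7*s^2 + 129*s + 448)/(s^4 + 4*s^3 + 70*s^2 + 256*s + 384)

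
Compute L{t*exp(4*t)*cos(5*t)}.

L{cos(5t)} = s/(s^2 + 25).
Multiplying by e^(4t) shifts s → s - 4, so L{exp(4*t)*cos(5*t)} = (s - 4)/((s - 4)^2 + 25).
Then apply L{t·g(t)} = -d/ds[G(s)] with G(s) = (s - 4)/((s - 4)^2 + 25):
differentiating 1 time and applying the sign gives (s - 9)*(s + 1)/(s^2 - 8*s + 41)^2.

(s - 9)*(s + 1)/(s^2 - 8*s + 41)^2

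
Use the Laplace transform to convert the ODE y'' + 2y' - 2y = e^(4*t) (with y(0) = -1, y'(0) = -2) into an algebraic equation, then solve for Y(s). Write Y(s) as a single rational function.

Y(s) = (-s^2 + 17)/(s^3 - 2*s^2 - 10*s + 8)

Apply the Laplace transform to the equation.
With L{y''} = s^2 Y - s·y(0) - y'(0) and L{y'} = sY - y(0), with y(0) = -1, y'(0) = -2: the LHS transforms to (s^2 + 2*s - 2)Y - (-s - 4).
The right side is L{e^(4*t)} = 1/(s - 4).
So (s^2 + 2*s - 2)Y = 1/(s - 4) + (-s - 4).
Divide through and combine into a single rational function.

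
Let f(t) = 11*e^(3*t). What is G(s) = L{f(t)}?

L{11} = 11/s.
By the first shifting theorem, multiplying by e^(3t) replaces s with s - 3.

G(s) = 11/(s - 3)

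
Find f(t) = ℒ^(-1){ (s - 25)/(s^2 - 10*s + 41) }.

Complete the square in the denominator: s^2 - 10*s + 41 = (s - 5)^2 + 4^2.
Split the numerator to match: s - 25 = 1·(s - 5) - 5·4.
Invert each term: 1·(s - 5)/((s - 5)^2 + 16) ↔ e^(5t)cos(4t); -5·4/((s - 5)^2 + 16) ↔ -5e^(5t)sin(4t).

f(t) = -5*exp(5*t)*sin(4*t) + exp(5*t)*cos(4*t)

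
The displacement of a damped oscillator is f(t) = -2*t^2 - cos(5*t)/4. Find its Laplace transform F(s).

F(s) = -s/(4*(s^2 + 25)) - 4/s^3

Apply the Laplace transform termwise.
(-2)·[L{t^2} = 2!/s^3 = 2/s^3]; (-1/4)·[L{cos(5t)} = s/(s^2 + 25)].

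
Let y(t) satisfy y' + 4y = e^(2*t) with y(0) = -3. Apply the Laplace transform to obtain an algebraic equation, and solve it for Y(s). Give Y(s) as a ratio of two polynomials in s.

Laplace-transform each side.
The derivative rules (L{y'} = sY - y(0) = sY - (-3)) turn the left side into (s + 4)Y - (-3).
The right side is L{e^(2*t)} = 1/(s - 2).
So (s + 4)Y = 1/(s - 2) + (-3).
Solve for Y(s) and write it as one ratio of polynomials.

Y(s) = (-3*s + 7)/(s^2 + 2*s - 8)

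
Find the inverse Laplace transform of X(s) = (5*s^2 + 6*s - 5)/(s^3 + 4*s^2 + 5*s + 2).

-6*t*exp(-t) + 2*exp(-t) + 3*exp(-2*t)

Factor the denominator: s^3 + 4*s^2 + 5*s + 2 = (s + 1)^2*(s + 2).
Partial fraction decomposition gives [2/(s + 1)] + [-6/(s + 1)^2] + [3/(s + 2)].
Invert each term: 2/(s + 1) ↔ 2e^(-t); -6/(s + 1)^2 ↔ -6t·e^(-t); 3/(s + 2) ↔ 3e^(-2t).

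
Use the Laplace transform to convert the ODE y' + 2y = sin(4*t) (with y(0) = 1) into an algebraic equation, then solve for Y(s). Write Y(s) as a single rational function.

Take the Laplace transform of both sides.
Using L{y'} = sY - y(0) = sY - 1, the left side becomes (s + 2)Y - (1).
The right side is L{sin(4*t)} = 4/(s^2 + 16).
So (s + 2)Y = 4/(s^2 + 16) + (1).
Solve for Y(s) and write it as one ratio of polynomials.

Y(s) = (s^2 + 20)/(s^3 + 2*s^2 + 16*s + 32)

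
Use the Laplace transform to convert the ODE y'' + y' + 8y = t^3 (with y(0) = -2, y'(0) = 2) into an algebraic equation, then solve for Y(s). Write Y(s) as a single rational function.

Y(s) = (-2*s^5 + 6)/(s^6 + s^5 + 8*s^4)

Laplace-transform each side.
Using L{y''} = s^2 Y - s·y(0) - y'(0) and L{y'} = sY - y(0), with y(0) = -2, y'(0) = 2, the left side becomes (s^2 + s + 8)Y - (-2*s).
The right side is L{t^3} = 6/s^4.
So (s^2 + s + 8)Y = 6/s^4 + (-2*s).
Solve for Y(s) and write it as one ratio of polynomials.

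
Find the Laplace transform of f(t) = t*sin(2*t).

L{sin(2t)} = 2/(s^2 + 4).
Then apply L{t·g(t)} = -d/ds[G(s)] with G(s) = 2/(s^2 + 4):
differentiating 1 time and applying the sign gives 4*s/(s^2 + 4)^2.

4*s/(s^2 + 4)^2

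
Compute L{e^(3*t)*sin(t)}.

L{sin(t)} = 1/(s^2 + 1).
By the first shifting theorem, multiplying by e^(3t) replaces s with s - 3.

1/((s - 3)^2 + 1)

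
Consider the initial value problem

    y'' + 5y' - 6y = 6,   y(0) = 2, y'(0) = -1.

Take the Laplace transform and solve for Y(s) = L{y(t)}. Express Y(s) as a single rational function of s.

Y(s) = (2*s^2 + 9*s + 6)/(s^3 + 5*s^2 - 6*s)

Transform both sides with L{·}.
The derivative rules (L{y''} = s^2 Y - s·y(0) - y'(0) and L{y'} = sY - y(0), with y(0) = 2, y'(0) = -1) turn the left side into (s^2 + 5*s - 6)Y - (2*s + 9).
The right side is L{6} = 6/s.
So (s^2 + 5*s - 6)Y = 6/s + (2*s + 9).
Divide through and combine into a single rational function.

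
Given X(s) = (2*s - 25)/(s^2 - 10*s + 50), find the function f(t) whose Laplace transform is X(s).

Complete the square in the denominator: s^2 - 10*s + 50 = (s - 5)^2 + 5^2.
Split the numerator to match: 2*s - 25 = 2·(s - 5) - 3·5.
Invert each term: 2·(s - 5)/((s - 5)^2 + 25) ↔ 2e^(5t)cos(5t); -3·5/((s - 5)^2 + 25) ↔ -3e^(5t)sin(5t).

f(t) = -3*exp(5*t)*sin(5*t) + 2*exp(5*t)*cos(5*t)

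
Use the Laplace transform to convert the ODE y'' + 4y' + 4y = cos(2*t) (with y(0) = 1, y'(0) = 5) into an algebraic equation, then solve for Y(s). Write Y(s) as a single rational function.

Transform both sides with L{·}.
Using L{y''} = s^2 Y - s·y(0) - y'(0) and L{y'} = sY - y(0), with y(0) = 1, y'(0) = 5, the left side becomes (s^2 + 4*s + 4)Y - (s + 9).
The right side is L{cos(2*t)} = s/(s^2 + 4).
So (s^2 + 4*s + 4)Y = s/(s^2 + 4) + (s + 9).
Isolate Y and clear denominators.

Y(s) = (s^3 + 9*s^2 + 5*s + 36)/(s^4 + 4*s^3 + 8*s^2 + 16*s + 16)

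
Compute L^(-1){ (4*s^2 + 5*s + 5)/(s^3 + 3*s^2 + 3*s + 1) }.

Factor the denominator: s^3 + 3*s^2 + 3*s + 1 = (s + 1)^3.
Partial fraction decomposition gives [4/(s + 1)] + [-3/(s + 1)^2] + [4/(s + 1)^3].
Invert each term: 4/(s + 1) ↔ 4e^(-t); -3/(s + 1)^2 ↔ -3t·e^(-t); 4/(s + 1)^3 ↔ (2)t^2·e^(-t).

2*t^2*exp(-t) - 3*t*exp(-t) + 4*exp(-t)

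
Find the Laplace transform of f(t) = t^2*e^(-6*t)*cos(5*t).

2*(s + 6)*(s^2 + 12*s - 39)/(s^2 + 12*s + 61)^3

L{cos(5t)} = s/(s^2 + 25).
Multiplying by e^(-6t) shifts s → s + 6, so L{e^(-6*t)*cos(5*t)} = (s + 6)/((s + 6)^2 + 25).
Then apply L{t^2·g(t)} = (-1)^2 d^2/ds^2[G(s)] with G(s) = (s + 6)/((s + 6)^2 + 25):
differentiating 2 times and applying the sign gives 2*(s + 6)*(s^2 + 12*s - 39)/(s^2 + 12*s + 61)^3.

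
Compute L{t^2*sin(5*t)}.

L{sin(5t)} = 5/(s^2 + 25).
Then apply L{t^2·g(t)} = (-1)^2 d^2/ds^2[G(s)] with G(s) = 5/(s^2 + 25):
differentiating 2 times and applying the sign gives 10*(3*s^2 - 25)/(s^2 + 25)^3.

10*(3*s^2 - 25)/(s^2 + 25)^3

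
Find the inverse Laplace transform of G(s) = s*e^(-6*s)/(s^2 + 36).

The factor e^(-6s) signals a time shift by c = 6 (second shifting theorem).
L{cos(6t)} = s/(s^2 + 36), so L^-1{s/(s^2 + 36)} = cos(6*t).
Hence the inverse is u(t - 6) times that function evaluated at t - 6.

Heaviside(t - 6)*(cos(6*t - 36))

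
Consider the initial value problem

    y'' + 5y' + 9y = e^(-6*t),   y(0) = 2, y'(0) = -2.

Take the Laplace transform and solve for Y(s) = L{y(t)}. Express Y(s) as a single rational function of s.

Transform both sides with L{·}.
Using L{y''} = s^2 Y - s·y(0) - y'(0) and L{y'} = sY - y(0), with y(0) = 2, y'(0) = -2, the left side becomes (s^2 + 5*s + 9)Y - (2*s + 8).
The right side is L{e^(-6*t)} = 1/(s + 6).
So (s^2 + 5*s + 9)Y = 1/(s + 6) + (2*s + 8).
Solve for Y(s) and write it as one ratio of polynomials.

Y(s) = (2*s^2 + 20*s + 49)/(s^3 + 11*s^2 + 39*s + 54)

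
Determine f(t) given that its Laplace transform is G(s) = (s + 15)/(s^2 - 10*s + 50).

Complete the square in the denominator: s^2 - 10*s + 50 = (s - 5)^2 + 5^2.
Split the numerator to match: s + 15 = 1·(s - 5) + 4·5.
Invert each term: 1·(s - 5)/((s - 5)^2 + 25) ↔ e^(5t)cos(5t); 4·5/((s - 5)^2 + 25) ↔ 4e^(5t)sin(5t).

f(t) = 4*exp(5*t)*sin(5*t) + exp(5*t)*cos(5*t)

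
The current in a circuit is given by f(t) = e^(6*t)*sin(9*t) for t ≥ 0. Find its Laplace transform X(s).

X(s) = 9/((s - 6)^2 + 81)

L{sin(9t)} = 9/(s^2 + 81).
By the first shifting theorem, multiplying by e^(6t) replaces s with s - 6.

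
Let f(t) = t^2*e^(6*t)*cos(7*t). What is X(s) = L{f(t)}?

L{cos(7t)} = s/(s^2 + 49).
Multiplying by e^(6t) shifts s → s - 6, so L{e^(6*t)*cos(7*t)} = (s - 6)/((s - 6)^2 + 49).
Then apply L{t^2·g(t)} = (-1)^2 d^2/ds^2[G(s)] with G(s) = (s - 6)/((s - 6)^2 + 49):
differentiating 2 times and applying the sign gives 2*(s - 6)*(s^2 - 12*s - 111)/(s^2 - 12*s + 85)^3.

X(s) = 2*(s - 6)*(s^2 - 12*s - 111)/(s^2 - 12*s + 85)^3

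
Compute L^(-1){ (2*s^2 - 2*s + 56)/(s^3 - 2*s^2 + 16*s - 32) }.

Factor the denominator: s^3 - 2*s^2 + 16*s - 32 = (s - 2)*(s^2 + 16).
Partial fraction decomposition gives [3/(s - 2)] + [-s/(s^2 + 16)] + [-4/(s^2 + 16)].
Invert each term: 3/(s - 2) ↔ 3e^(2t); -1·s/(s^2 + 16) ↔ -cos(4t); -1·4/(s^2 + 16) ↔ -sin(4t).

3*exp(2*t) - sin(4*t) - cos(4*t)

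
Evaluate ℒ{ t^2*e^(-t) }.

2/(s + 1)^3

L{e^(-t)} = 1/(s + 1).
Then apply L{t^2·g(t)} = (-1)^2 d^2/ds^2[G(s)] with G(s) = 1/(s + 1):
differentiating 2 times and applying the sign gives 2/(s + 1)^3.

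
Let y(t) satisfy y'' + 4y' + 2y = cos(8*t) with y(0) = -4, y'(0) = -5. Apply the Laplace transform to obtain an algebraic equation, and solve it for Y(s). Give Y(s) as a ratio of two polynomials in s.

Y(s) = (-4*s^3 - 21*s^2 - 255*s - 1344)/(s^4 + 4*s^3 + 66*s^2 + 256*s + 128)

Transform both sides with L{·}.
The derivative rules (L{y''} = s^2 Y - s·y(0) - y'(0) and L{y'} = sY - y(0), with y(0) = -4, y'(0) = -5) turn the left side into (s^2 + 4*s + 2)Y - (-4*s - 21).
The right side is L{cos(8*t)} = s/(s^2 + 64).
So (s^2 + 4*s + 2)Y = s/(s^2 + 64) + (-4*s - 21).
Divide through and combine into a single rational function.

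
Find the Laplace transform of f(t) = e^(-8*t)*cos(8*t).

(s + 8)/((s + 8)^2 + 64)

L{cos(8t)} = s/(s^2 + 64).
By the first shifting theorem, multiplying by e^(-8t) replaces s with s + 8.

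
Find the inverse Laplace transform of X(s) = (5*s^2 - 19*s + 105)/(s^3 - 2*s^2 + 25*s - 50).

3*exp(2*t) - 3*sin(5*t) + 2*cos(5*t)

Factor the denominator: s^3 - 2*s^2 + 25*s - 50 = (s - 2)*(s^2 + 25).
Partial fraction decomposition gives [3/(s - 2)] + [2*s/(s^2 + 25)] + [-15/(s^2 + 25)].
Invert each term: 3/(s - 2) ↔ 3e^(2t); 2·s/(s^2 + 25) ↔ 2cos(5t); -3·5/(s^2 + 25) ↔ -3sin(5t).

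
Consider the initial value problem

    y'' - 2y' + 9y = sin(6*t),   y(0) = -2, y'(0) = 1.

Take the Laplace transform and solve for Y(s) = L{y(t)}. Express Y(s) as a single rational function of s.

Y(s) = (-2*s^3 + 5*s^2 - 72*s + 186)/(s^4 - 2*s^3 + 45*s^2 - 72*s + 324)

Laplace-transform each side.
With L{y''} = s^2 Y - s·y(0) - y'(0) and L{y'} = sY - y(0), with y(0) = -2, y'(0) = 1: the LHS transforms to (s^2 - 2*s + 9)Y - (-2*s + 5).
The right side is L{sin(6*t)} = 6/(s^2 + 36).
So (s^2 - 2*s + 9)Y = 6/(s^2 + 36) + (-2*s + 5).
Solve for Y(s) and write it as one ratio of polynomials.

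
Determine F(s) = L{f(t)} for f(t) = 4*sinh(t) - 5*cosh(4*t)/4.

F(s) = -5*s/(4*(s^2 - 16)) + 4/(s^2 - 1)

The transform is linear, so treat each term independently.
(-5/4)·[L{cosh(4t)} = s/(s^2 - 16)]; (4)·[L{sinh(t)} = 1/(s^2 - 1)].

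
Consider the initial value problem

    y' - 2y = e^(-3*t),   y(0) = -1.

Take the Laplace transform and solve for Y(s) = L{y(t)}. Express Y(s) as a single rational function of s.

Apply the Laplace transform to the equation.
With L{y'} = sY - y(0) = sY - (-1): the LHS transforms to (s - 2)Y - (-1).
The right side is L{e^(-3*t)} = 1/(s + 3).
So (s - 2)Y = 1/(s + 3) + (-1).
Isolate Y and clear denominators.

Y(s) = (-s - 2)/(s^2 + s - 6)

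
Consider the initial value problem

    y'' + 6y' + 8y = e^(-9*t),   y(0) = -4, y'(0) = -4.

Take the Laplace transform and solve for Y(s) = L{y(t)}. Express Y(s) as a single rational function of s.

Y(s) = (-4*s^2 - 64*s - 251)/(s^3 + 15*s^2 + 62*s + 72)

Transform both sides with L{·}.
The derivative rules (L{y''} = s^2 Y - s·y(0) - y'(0) and L{y'} = sY - y(0), with y(0) = -4, y'(0) = -4) turn the left side into (s^2 + 6*s + 8)Y - (-4*s - 28).
The right side is L{e^(-9*t)} = 1/(s + 9).
So (s^2 + 6*s + 8)Y = 1/(s + 9) + (-4*s - 28).
Divide through and combine into a single rational function.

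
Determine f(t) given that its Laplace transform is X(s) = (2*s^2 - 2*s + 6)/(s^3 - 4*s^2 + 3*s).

f(t) = 3*exp(3*t) - 3*exp(t) + 2

Factor the denominator: s^3 - 4*s^2 + 3*s = s*(s - 3)*(s - 1).
Partial fraction decomposition gives [-3/(s - 1)] + [3/(s - 3)] + [2/s].
Invert each term: -3/(s - 1) ↔ -3e^(t); 3/(s - 3) ↔ 3e^(3t); 2/(s - 0) ↔ 2e^(0t).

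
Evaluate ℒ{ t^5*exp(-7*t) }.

120/(s + 7)^6

L{t^5} = 5!/s^6 = 120/s^6.
By the first shifting theorem, multiplying by e^(-7t) replaces s with s + 7.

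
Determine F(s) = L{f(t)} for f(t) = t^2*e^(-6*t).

F(s) = 2/(s + 6)^3

L{e^(-6t)} = 1/(s + 6).
Then apply L{t^2·g(t)} = (-1)^2 d^2/ds^2[G(s)] with G(s) = 1/(s + 6):
differentiating 2 times and applying the sign gives 2/(s + 6)^3.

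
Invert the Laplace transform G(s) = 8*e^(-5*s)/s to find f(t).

The factor e^(-5s) signals a time shift by c = 5 (second shifting theorem).
L{8} = 8/s, so L^-1{8/s} = 8.
Hence the inverse is u(t - 5) times that function evaluated at t - 5.

f(t) = Heaviside(t - 5)*(8)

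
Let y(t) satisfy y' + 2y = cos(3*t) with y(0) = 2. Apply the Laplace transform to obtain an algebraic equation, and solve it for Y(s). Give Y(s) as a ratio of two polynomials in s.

Take the Laplace transform of both sides.
Using L{y'} = sY - y(0) = sY - 2, the left side becomes (s + 2)Y - (2).
The right side is L{cos(3*t)} = s/(s^2 + 9).
So (s + 2)Y = s/(s^2 + 9) + (2).
Divide through and combine into a single rational function.

Y(s) = (2*s^2 + s + 18)/(s^3 + 2*s^2 + 9*s + 18)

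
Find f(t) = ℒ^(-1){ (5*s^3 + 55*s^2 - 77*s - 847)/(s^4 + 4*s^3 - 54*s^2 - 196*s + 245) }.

f(t) = 3*exp(7*t) + 3*exp(t) + 2*exp(-5*t) - 3*exp(-7*t)

Factor the denominator: s^4 + 4*s^3 - 54*s^2 - 196*s + 245 = (s - 7)*(s - 1)*(s + 5)*(s + 7).
Partial fraction decomposition gives [-3/(s + 7)] + [3/(s - 7)] + [2/(s + 5)] + [3/(s - 1)].
Invert each term: -3/(s + 7) ↔ -3e^(-7t); 3/(s - 7) ↔ 3e^(7t); 2/(s + 5) ↔ 2e^(-5t); 3/(s - 1) ↔ 3e^(t).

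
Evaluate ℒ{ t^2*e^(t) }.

L{e^(t)} = 1/(s - 1).
Then apply L{t^2·g(t)} = (-1)^2 d^2/ds^2[H(s)] with H(s) = 1/(s - 1):
differentiating 2 times and applying the sign gives 2/(s - 1)^3.

2/(s - 1)^3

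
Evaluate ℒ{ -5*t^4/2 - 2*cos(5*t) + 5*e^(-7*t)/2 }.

-2*s/(s^2 + 25) + 5/(2*(s + 7)) - 60/s^5

The transform is linear, so treat each term independently.
(-2)·[L{cos(5t)} = s/(s^2 + 25)]; (-5/2)·[L{t^4} = 4!/s^5 = 24/s^5]; (5/2)·[L{e^(-7t)} = 1/(s + 7)].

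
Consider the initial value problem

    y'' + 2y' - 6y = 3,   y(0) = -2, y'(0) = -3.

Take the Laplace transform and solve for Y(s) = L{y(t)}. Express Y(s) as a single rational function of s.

Y(s) = (-2*s^2 - 7*s + 3)/(s^3 + 2*s^2 - 6*s)

Take the Laplace transform of both sides.
The derivative rules (L{y''} = s^2 Y - s·y(0) - y'(0) and L{y'} = sY - y(0), with y(0) = -2, y'(0) = -3) turn the left side into (s^2 + 2*s - 6)Y - (-2*s - 7).
The right side is L{3} = 3/s.
So (s^2 + 2*s - 6)Y = 3/s + (-2*s - 7).
Divide through and combine into a single rational function.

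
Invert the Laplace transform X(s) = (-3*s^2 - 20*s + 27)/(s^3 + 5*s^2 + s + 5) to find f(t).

Factor the denominator: s^3 + 5*s^2 + s + 5 = (s + 5)*(s^2 + 1).
Partial fraction decomposition gives [2/(s + 5)] + [-5*s/(s^2 + 1)] + [5/(s^2 + 1)].
Invert each term: 2/(s + 5) ↔ 2e^(-5t); -5·s/(s^2 + 1) ↔ -5cos(t); 5·1/(s^2 + 1) ↔ 5sin(t).

f(t) = 5*sin(t) - 5*cos(t) + 2*exp(-5*t)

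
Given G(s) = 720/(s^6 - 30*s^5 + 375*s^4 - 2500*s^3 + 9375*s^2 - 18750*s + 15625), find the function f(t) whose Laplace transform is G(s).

Rewrite the denominator: s^6 - 30*s^5 + 375*s^4 - 2500*s^3 + 9375*s^2 - 18750*s + 15625 = (s - 5)^6.
The form in (s - 5) signals a first-shifting-theorem factor e^(5t).
Since L{t^5} = 5!/s^6 = 120/s^6, the inverse is t^5*e^(5*t), scaled by 6.

f(t) = 6*t^5*exp(5*t)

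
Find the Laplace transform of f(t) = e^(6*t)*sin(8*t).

8/((s - 6)^2 + 64)

L{sin(8t)} = 8/(s^2 + 64).
By the first shifting theorem, multiplying by e^(6t) replaces s with s - 6.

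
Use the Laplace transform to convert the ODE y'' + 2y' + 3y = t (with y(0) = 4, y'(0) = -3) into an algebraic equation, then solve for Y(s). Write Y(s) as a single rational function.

Laplace-transform each side.
The derivative rules (L{y''} = s^2 Y - s·y(0) - y'(0) and L{y'} = sY - y(0), with y(0) = 4, y'(0) = -3) turn the left side into (s^2 + 2*s + 3)Y - (4*s + 5).
The right side is L{t} = s^(-2).
So (s^2 + 2*s + 3)Y = s^(-2) + (4*s + 5).
Divide through and combine into a single rational function.

Y(s) = (4*s^3 + 5*s^2 + 1)/(s^4 + 2*s^3 + 3*s^2)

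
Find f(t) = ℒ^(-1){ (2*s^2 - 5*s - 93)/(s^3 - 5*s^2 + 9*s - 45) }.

Factor the denominator: s^3 - 5*s^2 + 9*s - 45 = (s - 5)*(s^2 + 9).
Partial fraction decomposition gives [-2/(s - 5)] + [4*s/(s^2 + 9)] + [15/(s^2 + 9)].
Invert each term: -2/(s - 5) ↔ -2e^(5t); 4·s/(s^2 + 9) ↔ 4cos(3t); 5·3/(s^2 + 9) ↔ 5sin(3t).

f(t) = -2*exp(5*t) + 5*sin(3*t) + 4*cos(3*t)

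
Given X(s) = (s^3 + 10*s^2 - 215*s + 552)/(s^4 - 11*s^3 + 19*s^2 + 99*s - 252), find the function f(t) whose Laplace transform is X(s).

Factor the denominator: s^4 - 11*s^3 + 19*s^2 + 99*s - 252 = (s - 7)*(s - 4)*(s - 3)*(s + 3).
Partial fraction decomposition gives [1/(s - 3)] + [-1/(s - 7)] + [4/(s - 4)] + [-3/(s + 3)].
Invert each term: 1/(s - 3) ↔ e^(3t); -1/(s - 7) ↔ -e^(7t); 4/(s - 4) ↔ 4e^(4t); -3/(s + 3) ↔ -3e^(-3t).

f(t) = -exp(7*t) + 4*exp(4*t) + exp(3*t) - 3*exp(-3*t)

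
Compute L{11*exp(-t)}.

L{11} = 11/s.
By the first shifting theorem, multiplying by e^(-t) replaces s with s + 1.

11/(s + 1)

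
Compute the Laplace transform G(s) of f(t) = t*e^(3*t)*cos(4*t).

G(s) = (s - 7)*(s + 1)/(s^2 - 6*s + 25)^2

L{cos(4t)} = s/(s^2 + 16).
Multiplying by e^(3t) shifts s → s - 3, so L{e^(3*t)*cos(4*t)} = (s - 3)/((s - 3)^2 + 16).
Then apply L{t·g(t)} = -d/ds[H(s)] with H(s) = (s - 3)/((s - 3)^2 + 16):
differentiating 1 time and applying the sign gives (s - 7)*(s + 1)/(s^2 - 6*s + 25)^2.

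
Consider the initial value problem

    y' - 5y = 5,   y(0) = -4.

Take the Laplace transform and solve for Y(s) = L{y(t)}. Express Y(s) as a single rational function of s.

Transform both sides with L{·}.
Using L{y'} = sY - y(0) = sY - (-4), the left side becomes (s - 5)Y - (-4).
The right side is L{5} = 5/s.
So (s - 5)Y = 5/s + (-4).
Isolate Y and clear denominators.

Y(s) = (-4*s + 5)/(s^2 - 5*s)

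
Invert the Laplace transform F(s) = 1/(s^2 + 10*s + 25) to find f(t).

f(t) = t*exp(-5*t)

Rewrite the denominator: s^2 + 10*s + 25 = (s + 5)^2.
The form in (s + 5) signals a first-shifting-theorem factor e^(-5t).
Since L{t} = 1!/s^2 = 1/s^2, the inverse is t*e^(-5*t).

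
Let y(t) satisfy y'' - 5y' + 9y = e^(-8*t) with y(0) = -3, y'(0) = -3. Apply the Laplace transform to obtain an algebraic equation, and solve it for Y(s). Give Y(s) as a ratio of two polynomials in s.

Transform both sides with L{·}.
The derivative rules (L{y''} = s^2 Y - s·y(0) - y'(0) and L{y'} = sY - y(0), with y(0) = -3, y'(0) = -3) turn the left side into (s^2 - 5*s + 9)Y - (-3*s + 12).
The right side is L{e^(-8*t)} = 1/(s + 8).
So (s^2 - 5*s + 9)Y = 1/(s + 8) + (-3*s + 12).
Divide through and combine into a single rational function.

Y(s) = (-3*s^2 - 12*s + 97)/(s^3 + 3*s^2 - 31*s + 72)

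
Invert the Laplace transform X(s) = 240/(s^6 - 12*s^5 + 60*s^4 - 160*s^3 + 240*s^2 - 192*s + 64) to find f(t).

f(t) = 2*t^5*exp(2*t)

Rewrite the denominator: s^6 - 12*s^5 + 60*s^4 - 160*s^3 + 240*s^2 - 192*s + 64 = (s - 2)^6.
The form in (s - 2) signals a first-shifting-theorem factor e^(2t).
Since L{t^5} = 5!/s^6 = 120/s^6, the inverse is t^5*exp(2*t), scaled by 2.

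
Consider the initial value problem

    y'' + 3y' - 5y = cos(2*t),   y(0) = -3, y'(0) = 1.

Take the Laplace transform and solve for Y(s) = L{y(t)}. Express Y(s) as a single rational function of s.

Y(s) = (-3*s^3 - 8*s^2 - 11*s - 32)/(s^4 + 3*s^3 - s^2 + 12*s - 20)

Take the Laplace transform of both sides.
The derivative rules (L{y''} = s^2 Y - s·y(0) - y'(0) and L{y'} = sY - y(0), with y(0) = -3, y'(0) = 1) turn the left side into (s^2 + 3*s - 5)Y - (-3*s - 8).
The right side is L{cos(2*t)} = s/(s^2 + 4).
So (s^2 + 3*s - 5)Y = s/(s^2 + 4) + (-3*s - 8).
Isolate Y and clear denominators.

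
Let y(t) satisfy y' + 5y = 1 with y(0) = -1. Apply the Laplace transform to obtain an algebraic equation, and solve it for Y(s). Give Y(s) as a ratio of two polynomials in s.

Transform both sides with L{·}.
The derivative rules (L{y'} = sY - y(0) = sY - (-1)) turn the left side into (s + 5)Y - (-1).
The right side is L{1} = 1/s.
So (s + 5)Y = 1/s + (-1).
Divide through and combine into a single rational function.

Y(s) = (-s + 1)/(s^2 + 5*s)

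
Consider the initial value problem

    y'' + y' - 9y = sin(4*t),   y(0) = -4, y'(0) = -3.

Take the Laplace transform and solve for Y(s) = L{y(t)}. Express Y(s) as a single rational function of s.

Transform both sides with L{·}.
The derivative rules (L{y''} = s^2 Y - s·y(0) - y'(0) and L{y'} = sY - y(0), with y(0) = -4, y'(0) = -3) turn the left side into (s^2 + s - 9)Y - (-4*s - 7).
The right side is L{sin(4*t)} = 4/(s^2 + 16).
So (s^2 + s - 9)Y = 4/(s^2 + 16) + (-4*s - 7).
Isolate Y and clear denominators.

Y(s) = (-4*s^3 - 7*s^2 - 64*s - 108)/(s^4 + s^3 + 7*s^2 + 16*s - 144)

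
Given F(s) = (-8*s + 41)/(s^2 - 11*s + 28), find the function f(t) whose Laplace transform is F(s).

Factor the denominator: s^2 - 11*s + 28 = (s - 7)*(s - 4).
Partial fraction decomposition gives [-5/(s - 7)] + [-3/(s - 4)].
Invert each term: -5/(s - 7) ↔ -5e^(7t); -3/(s - 4) ↔ -3e^(4t).

f(t) = -5*exp(7*t) - 3*exp(4*t)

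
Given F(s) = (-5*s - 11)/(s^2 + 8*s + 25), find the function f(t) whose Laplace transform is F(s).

Complete the square in the denominator: s^2 + 8*s + 25 = (s + 4)^2 + 3^2.
Split the numerator to match: -5*s - 11 = -5·(s + 4) + 3·3.
Invert each term: -5·(s + 4)/((s + 4)^2 + 9) ↔ -5e^(-4t)cos(3t); 3·3/((s + 4)^2 + 9) ↔ 3e^(-4t)sin(3t).

f(t) = 3*exp(-4*t)*sin(3*t) - 5*exp(-4*t)*cos(3*t)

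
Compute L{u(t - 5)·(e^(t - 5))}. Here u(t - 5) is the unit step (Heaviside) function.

By the second shifting theorem, L{u(t - c)·g(t - c)} = e^(-cs)·G(s) with c = 5 and G(s) = L{g(t)}.
L{e^(t)} = 1/(s - 1).

exp(-5*s)/(s - 1)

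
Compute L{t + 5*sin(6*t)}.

30/(s^2 + 36) + s^(-2)

The transform is linear, so treat each term independently.
L{t} = 1!/s^2 = 1/s^2; (5)·[L{sin(6t)} = 6/(s^2 + 36)].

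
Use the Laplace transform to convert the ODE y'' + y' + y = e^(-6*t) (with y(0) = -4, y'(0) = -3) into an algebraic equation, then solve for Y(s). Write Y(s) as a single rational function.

Y(s) = (-4*s^2 - 31*s - 41)/(s^3 + 7*s^2 + 7*s + 6)

Apply the Laplace transform to the equation.
Using L{y''} = s^2 Y - s·y(0) - y'(0) and L{y'} = sY - y(0), with y(0) = -4, y'(0) = -3, the left side becomes (s^2 + s + 1)Y - (-4*s - 7).
The right side is L{e^(-6*t)} = 1/(s + 6).
So (s^2 + s + 1)Y = 1/(s + 6) + (-4*s - 7).
Solve for Y(s) and write it as one ratio of polynomials.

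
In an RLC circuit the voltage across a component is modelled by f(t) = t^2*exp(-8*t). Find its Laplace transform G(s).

G(s) = 2/(s + 8)^3

L{e^(-8t)} = 1/(s + 8).
Then apply L{t^2·g(t)} = (-1)^2 d^2/ds^2[H(s)] with H(s) = 1/(s + 8):
differentiating 2 times and applying the sign gives 2/(s + 8)^3.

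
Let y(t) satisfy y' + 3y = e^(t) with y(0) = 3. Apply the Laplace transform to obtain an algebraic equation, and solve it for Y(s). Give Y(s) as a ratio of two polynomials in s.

Y(s) = (3*s - 2)/(s^2 + 2*s - 3)

Take the Laplace transform of both sides.
With L{y'} = sY - y(0) = sY - 3: the LHS transforms to (s + 3)Y - (3).
The right side is L{e^(t)} = 1/(s - 1).
So (s + 3)Y = 1/(s - 1) + (3).
Solve for Y(s) and write it as one ratio of polynomials.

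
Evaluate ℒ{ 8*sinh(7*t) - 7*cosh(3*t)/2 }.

-7*s/(2*(s^2 - 9)) + 56/(s^2 - 49)

Apply the Laplace transform termwise.
(-7/2)·[L{cosh(3t)} = s/(s^2 - 9)]; (8)·[L{sinh(7t)} = 7/(s^2 - 49)].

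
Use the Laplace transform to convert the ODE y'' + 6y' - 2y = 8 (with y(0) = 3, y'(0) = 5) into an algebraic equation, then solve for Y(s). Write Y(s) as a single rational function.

Y(s) = (3*s^2 + 23*s + 8)/(s^3 + 6*s^2 - 2*s)

Transform both sides with L{·}.
Using L{y''} = s^2 Y - s·y(0) - y'(0) and L{y'} = sY - y(0), with y(0) = 3, y'(0) = 5, the left side becomes (s^2 + 6*s - 2)Y - (3*s + 23).
The right side is L{8} = 8/s.
So (s^2 + 6*s - 2)Y = 8/s + (3*s + 23).
Isolate Y and clear denominators.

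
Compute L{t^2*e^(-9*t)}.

2/(s + 9)^3

L{e^(-9t)} = 1/(s + 9).
Then apply L{t^2·g(t)} = (-1)^2 d^2/ds^2[H(s)] with H(s) = 1/(s + 9):
differentiating 2 times and applying the sign gives 2/(s + 9)^3.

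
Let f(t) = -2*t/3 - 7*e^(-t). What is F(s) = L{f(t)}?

By linearity of the Laplace transform, transform each term separately.
(-7)·[L{e^(-t)} = 1/(s + 1)]; (-2/3)·[L{t} = 1!/s^2 = 1/s^2].

F(s) = -7/(s + 1) - 2/(3*s^2)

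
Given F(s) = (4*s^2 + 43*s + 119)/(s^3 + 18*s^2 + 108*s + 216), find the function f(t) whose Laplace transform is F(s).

Factor the denominator: s^3 + 18*s^2 + 108*s + 216 = (s + 6)^3.
Partial fraction decomposition gives [4/(s + 6)] + [-5/(s + 6)^2] + [5/(s + 6)^3].
Invert each term: 4/(s + 6) ↔ 4e^(-6t); -5/(s + 6)^2 ↔ -5t·e^(-6t); 5/(s + 6)^3 ↔ (5/2)t^2·e^(-6t).

f(t) = 5*t^2*exp(-6*t)/2 - 5*t*exp(-6*t) + 4*exp(-6*t)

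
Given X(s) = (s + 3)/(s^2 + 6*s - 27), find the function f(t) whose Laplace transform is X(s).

Rewrite the denominator: s^2 + 6*s - 27 = (s + 3)^2 - 36.
The form in (s + 3) signals a first-shifting-theorem factor e^(-3t).
Since L{cosh(6t)} = s/(s^2 - 36), the inverse is e^(-3*t)*cosh(6*t).

f(t) = exp(-3*t)*cosh(6*t)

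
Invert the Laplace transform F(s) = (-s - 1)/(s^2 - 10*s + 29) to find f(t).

f(t) = -3*exp(5*t)*sin(2*t) - exp(5*t)*cos(2*t)

Complete the square in the denominator: s^2 - 10*s + 29 = (s - 5)^2 + 2^2.
Split the numerator to match: -s - 1 = -1·(s - 5) - 3·2.
Invert each term: -1·(s - 5)/((s - 5)^2 + 4) ↔ -e^(5t)cos(2t); -3·2/((s - 5)^2 + 4) ↔ -3e^(5t)sin(2t).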